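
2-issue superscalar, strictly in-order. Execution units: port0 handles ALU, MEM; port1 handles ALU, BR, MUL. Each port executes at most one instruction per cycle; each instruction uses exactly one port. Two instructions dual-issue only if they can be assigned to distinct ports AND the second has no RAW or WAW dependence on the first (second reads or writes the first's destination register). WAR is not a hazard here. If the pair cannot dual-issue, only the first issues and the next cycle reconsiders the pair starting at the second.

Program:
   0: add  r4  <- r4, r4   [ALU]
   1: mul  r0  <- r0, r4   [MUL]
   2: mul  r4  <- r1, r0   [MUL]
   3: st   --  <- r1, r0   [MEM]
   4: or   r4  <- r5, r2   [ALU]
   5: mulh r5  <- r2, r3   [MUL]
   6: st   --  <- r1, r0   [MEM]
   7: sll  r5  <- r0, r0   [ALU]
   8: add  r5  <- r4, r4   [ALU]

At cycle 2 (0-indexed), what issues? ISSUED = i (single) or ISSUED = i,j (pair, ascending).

ISSUED = 2,3

#0 head=0: add.ALU i0 RAW r4
#1 head=1: mul.MUL i1 no-port MUL/MUL
#2 head=2: mul.MUL+st.MEM i2/i3 2-wide
#3 head=4: or.ALU+mulh.MUL i4/i5 2-wide
#4 head=6: st.MEM+sll.ALU i6/i7 2-wide
#5 head=8: add.ALU i8 tail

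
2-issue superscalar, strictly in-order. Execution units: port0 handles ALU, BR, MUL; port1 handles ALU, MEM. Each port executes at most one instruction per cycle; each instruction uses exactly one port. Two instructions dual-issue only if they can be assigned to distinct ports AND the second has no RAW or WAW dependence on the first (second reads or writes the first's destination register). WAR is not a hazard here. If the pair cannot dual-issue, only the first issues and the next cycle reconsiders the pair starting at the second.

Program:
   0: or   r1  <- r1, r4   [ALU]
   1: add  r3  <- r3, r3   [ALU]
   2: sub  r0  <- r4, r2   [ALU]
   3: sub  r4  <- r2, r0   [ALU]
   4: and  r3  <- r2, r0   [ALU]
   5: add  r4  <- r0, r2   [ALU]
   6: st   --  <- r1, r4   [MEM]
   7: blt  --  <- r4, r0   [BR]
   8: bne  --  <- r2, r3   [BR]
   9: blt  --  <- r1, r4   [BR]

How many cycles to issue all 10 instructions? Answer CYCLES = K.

CYCLES = 7

  cy0 -> i0,i1 (or.ALU/add.ALU) 2-wide
  cy1 -> i2 (sub.ALU) RAW r0
  cy2 -> i3,i4 (sub.ALU/and.ALU) 2-wide
  cy3 -> i5 (add.ALU) RAW r4
  cy4 -> i6,i7 (st.MEM/blt.BR) 2-wide
  cy5 -> i8 (bne.BR) no-port BR/BR
  cy6 -> i9 (blt.BR) tail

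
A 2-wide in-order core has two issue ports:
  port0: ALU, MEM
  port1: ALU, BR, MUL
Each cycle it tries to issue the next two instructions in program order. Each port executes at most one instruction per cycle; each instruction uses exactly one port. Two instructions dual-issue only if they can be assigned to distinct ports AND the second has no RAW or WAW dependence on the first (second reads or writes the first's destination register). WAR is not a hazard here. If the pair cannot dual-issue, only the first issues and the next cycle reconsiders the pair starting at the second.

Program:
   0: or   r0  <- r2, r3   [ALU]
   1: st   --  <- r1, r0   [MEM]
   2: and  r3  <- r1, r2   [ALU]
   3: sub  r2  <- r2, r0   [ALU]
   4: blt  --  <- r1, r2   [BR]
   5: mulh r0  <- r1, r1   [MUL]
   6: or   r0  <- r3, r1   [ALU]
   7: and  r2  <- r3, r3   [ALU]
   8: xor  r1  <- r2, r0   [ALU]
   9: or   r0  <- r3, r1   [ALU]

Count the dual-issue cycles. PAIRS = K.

PAIRS = 2

t=0 i0:or ; RAW r0
t=1 i1,i2:st;and ; 2-wide
t=2 i3:sub ; RAW r2
t=3 i4:blt ; no-port BR/MUL
t=4 i5:mulh ; WAW r0
t=5 i6,i7:or;and ; 2-wide
t=6 i8:xor ; RAW r1
t=7 i9:or ; tail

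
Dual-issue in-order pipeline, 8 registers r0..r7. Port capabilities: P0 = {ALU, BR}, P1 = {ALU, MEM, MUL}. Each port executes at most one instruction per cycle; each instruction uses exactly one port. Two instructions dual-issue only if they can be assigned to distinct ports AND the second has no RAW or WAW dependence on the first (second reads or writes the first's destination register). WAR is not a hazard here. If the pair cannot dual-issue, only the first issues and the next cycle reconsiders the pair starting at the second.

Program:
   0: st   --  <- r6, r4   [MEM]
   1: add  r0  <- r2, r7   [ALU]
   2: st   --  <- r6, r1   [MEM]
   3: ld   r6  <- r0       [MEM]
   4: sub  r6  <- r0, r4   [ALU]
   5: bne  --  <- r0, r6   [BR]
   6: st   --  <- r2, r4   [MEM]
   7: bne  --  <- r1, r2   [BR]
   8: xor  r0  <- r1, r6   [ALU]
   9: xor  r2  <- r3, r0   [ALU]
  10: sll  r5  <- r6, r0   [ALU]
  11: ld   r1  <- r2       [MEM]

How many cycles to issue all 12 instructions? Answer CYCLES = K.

CYCLES = 8

[0] i0&i1  st.MEM/add.ALU  -- 2-wide
[1] i2  st.MEM  -- no-port MEM/MEM
[2] i3  ld.MEM  -- WAW r6
[3] i4  sub.ALU  -- RAW r6
[4] i5&i6  bne.BR/st.MEM  -- 2-wide
[5] i7&i8  bne.BR/xor.ALU  -- 2-wide
[6] i9&i10  xor.ALU/sll.ALU  -- 2-wide
[7] i11  ld.MEM  -- tail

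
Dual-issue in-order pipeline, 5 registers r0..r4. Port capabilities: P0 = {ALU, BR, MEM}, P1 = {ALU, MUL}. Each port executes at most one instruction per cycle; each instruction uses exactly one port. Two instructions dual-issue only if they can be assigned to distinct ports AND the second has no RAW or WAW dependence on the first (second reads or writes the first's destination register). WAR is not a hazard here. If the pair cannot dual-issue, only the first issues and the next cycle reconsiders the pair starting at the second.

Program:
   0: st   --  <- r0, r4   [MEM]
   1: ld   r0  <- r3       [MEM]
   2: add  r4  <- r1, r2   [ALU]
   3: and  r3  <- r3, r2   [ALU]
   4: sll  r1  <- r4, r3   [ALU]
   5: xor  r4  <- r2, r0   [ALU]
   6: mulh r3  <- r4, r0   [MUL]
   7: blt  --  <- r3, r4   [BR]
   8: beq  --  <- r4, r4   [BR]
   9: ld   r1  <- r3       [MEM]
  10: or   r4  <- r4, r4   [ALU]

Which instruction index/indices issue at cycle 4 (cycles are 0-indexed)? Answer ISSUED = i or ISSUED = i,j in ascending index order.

  cy0 -> i0 (st.MEM) no-port MEM/MEM
  cy1 -> i1+i2 (ld.MEM;add.ALU) dual
  cy2 -> i3 (and.ALU) RAW r3
  cy3 -> i4+i5 (sll.ALU;xor.ALU) dual
  cy4 -> i6 (mulh.MUL) RAW r3
  cy5 -> i7 (blt.BR) no-port BR/BR
  cy6 -> i8 (beq.BR) no-port BR/MEM
  cy7 -> i9+i10 (ld.MEM;or.ALU) dual

ISSUED = 6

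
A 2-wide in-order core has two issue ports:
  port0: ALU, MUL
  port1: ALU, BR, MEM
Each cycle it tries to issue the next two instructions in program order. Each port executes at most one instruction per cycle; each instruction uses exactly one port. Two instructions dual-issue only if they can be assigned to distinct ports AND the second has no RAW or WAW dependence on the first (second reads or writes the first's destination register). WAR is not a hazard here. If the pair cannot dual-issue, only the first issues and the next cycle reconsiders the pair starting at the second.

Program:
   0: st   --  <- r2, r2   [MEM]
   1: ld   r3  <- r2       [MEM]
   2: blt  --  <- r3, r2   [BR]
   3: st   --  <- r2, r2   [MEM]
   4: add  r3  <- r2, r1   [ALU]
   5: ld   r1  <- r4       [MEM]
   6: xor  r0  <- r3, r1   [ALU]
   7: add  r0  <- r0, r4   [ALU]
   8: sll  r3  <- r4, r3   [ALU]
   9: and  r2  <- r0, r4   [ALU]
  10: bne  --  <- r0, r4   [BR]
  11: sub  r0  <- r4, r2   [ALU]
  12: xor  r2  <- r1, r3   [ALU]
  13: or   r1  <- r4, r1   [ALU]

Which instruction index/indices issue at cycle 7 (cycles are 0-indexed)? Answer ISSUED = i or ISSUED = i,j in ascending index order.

ISSUED = 9,10

0. st @i0  | no-port MEM/MEM
1. ld @i1  | no-port MEM/BR
2. blt @i2  | no-port BR/MEM
3. st add @i3,i4  | 2-wide
4. ld @i5  | RAW r1
5. xor @i6  | RAW+WAW r0
6. add sll @i7,i8  | 2-wide
7. and bne @i9,i10  | 2-wide
8. sub xor @i11,i12  | 2-wide
9. or @i13  | tail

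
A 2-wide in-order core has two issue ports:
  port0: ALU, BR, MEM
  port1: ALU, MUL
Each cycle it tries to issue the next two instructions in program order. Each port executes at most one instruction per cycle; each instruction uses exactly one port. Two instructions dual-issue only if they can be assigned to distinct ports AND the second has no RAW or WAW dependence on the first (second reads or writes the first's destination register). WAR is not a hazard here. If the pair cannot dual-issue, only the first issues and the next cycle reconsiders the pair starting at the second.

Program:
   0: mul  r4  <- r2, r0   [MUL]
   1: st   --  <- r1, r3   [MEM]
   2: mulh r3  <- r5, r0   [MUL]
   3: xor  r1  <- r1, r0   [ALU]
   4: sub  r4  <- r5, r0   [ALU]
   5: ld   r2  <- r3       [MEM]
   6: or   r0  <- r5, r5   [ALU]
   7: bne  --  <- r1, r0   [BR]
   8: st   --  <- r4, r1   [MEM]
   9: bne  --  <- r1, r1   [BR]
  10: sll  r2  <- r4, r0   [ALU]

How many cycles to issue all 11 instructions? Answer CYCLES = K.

CYCLES = 7

[0] i0/i1  mul/st  -- 2-wide
[1] i2/i3  mulh/xor  -- 2-wide
[2] i4/i5  sub/ld  -- 2-wide
[3] i6  or  -- RAW r0
[4] i7  bne  -- no-port BR/MEM
[5] i8  st  -- no-port MEM/BR
[6] i9/i10  bne/sll  -- 2-wide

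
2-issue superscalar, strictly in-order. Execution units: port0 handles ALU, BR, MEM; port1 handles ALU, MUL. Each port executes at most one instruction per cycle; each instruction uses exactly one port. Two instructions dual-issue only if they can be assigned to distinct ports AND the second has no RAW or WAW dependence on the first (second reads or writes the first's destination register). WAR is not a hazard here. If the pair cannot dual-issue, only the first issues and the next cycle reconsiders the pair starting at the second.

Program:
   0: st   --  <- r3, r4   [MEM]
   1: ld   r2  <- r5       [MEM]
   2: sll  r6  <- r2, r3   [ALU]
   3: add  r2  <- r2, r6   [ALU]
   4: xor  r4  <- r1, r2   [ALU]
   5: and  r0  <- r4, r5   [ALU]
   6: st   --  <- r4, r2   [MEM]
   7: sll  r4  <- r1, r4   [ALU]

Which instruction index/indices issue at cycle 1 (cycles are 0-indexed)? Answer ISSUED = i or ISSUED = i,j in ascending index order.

ISSUED = 1

t=0 i0:st.MEM ; no-port MEM/MEM
t=1 i1:ld.MEM ; RAW r2
t=2 i2:sll.ALU ; RAW r6
t=3 i3:add.ALU ; RAW r2
t=4 i4:xor.ALU ; RAW r4
t=5 i5,i6:and.ALU st.MEM ; dual
t=6 i7:sll.ALU ; tail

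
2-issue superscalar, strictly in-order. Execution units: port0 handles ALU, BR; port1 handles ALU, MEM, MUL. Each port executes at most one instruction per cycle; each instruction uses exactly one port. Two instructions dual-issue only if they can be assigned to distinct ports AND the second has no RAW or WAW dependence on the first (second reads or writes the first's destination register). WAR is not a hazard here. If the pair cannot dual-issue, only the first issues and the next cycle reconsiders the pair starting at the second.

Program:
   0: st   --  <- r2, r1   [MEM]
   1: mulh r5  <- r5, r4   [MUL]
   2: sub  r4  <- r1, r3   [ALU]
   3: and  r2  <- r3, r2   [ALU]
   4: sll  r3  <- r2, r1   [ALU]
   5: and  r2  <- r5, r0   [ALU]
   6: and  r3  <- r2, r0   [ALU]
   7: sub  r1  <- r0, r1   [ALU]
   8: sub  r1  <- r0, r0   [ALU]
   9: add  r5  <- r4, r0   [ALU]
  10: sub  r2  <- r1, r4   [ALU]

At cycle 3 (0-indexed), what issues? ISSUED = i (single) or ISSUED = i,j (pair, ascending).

ISSUED = 4,5

  cy0 -> i0 (st.MEM) no-port MEM/MUL
  cy1 -> i1,i2 (mulh.MUL+sub.ALU) pair
  cy2 -> i3 (and.ALU) RAW r2
  cy3 -> i4,i5 (sll.ALU+and.ALU) pair
  cy4 -> i6,i7 (and.ALU+sub.ALU) pair
  cy5 -> i8,i9 (sub.ALU+add.ALU) pair
  cy6 -> i10 (sub.ALU) tail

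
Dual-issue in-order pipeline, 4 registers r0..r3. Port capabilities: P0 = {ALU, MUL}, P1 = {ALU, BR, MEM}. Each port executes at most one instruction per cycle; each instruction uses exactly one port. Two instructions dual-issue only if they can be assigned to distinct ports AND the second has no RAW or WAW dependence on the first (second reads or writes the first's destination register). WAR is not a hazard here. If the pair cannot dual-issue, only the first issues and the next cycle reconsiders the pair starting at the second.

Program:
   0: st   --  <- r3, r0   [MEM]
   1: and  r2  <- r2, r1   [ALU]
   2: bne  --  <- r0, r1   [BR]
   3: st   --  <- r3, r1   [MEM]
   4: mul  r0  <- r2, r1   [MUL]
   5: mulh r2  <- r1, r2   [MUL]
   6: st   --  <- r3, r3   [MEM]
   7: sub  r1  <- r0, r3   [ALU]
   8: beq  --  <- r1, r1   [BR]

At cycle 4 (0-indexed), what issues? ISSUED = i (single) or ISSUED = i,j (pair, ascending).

ISSUED = 7

[0] i0+i1  st.MEM+and.ALU  -- 2-wide
[1] i2  bne.BR  -- no-port BR/MEM
[2] i3+i4  st.MEM+mul.MUL  -- 2-wide
[3] i5+i6  mulh.MUL+st.MEM  -- 2-wide
[4] i7  sub.ALU  -- RAW r1
[5] i8  beq.BR  -- tail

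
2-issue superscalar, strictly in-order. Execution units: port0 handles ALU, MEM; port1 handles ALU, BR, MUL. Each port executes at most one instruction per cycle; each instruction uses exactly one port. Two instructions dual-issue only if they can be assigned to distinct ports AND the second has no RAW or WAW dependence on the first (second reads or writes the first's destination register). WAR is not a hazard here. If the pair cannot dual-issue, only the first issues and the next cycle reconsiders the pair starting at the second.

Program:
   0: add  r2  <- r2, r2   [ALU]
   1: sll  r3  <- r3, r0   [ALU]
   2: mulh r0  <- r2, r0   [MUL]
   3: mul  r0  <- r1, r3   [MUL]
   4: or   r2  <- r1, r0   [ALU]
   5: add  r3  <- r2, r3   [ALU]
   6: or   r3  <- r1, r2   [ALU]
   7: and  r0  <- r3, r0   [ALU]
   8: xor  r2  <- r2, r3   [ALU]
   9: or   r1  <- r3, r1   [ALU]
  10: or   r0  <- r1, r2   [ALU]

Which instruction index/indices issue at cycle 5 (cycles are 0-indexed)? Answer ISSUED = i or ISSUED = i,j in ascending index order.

ISSUED = 6

[0] i0&i1  add;sll  -- pair
[1] i2  mulh  -- no-port MUL/MUL
[2] i3  mul  -- RAW r0
[3] i4  or  -- RAW r2
[4] i5  add  -- WAW r3
[5] i6  or  -- RAW r3
[6] i7&i8  and;xor  -- pair
[7] i9  or  -- RAW r1
[8] i10  or  -- tail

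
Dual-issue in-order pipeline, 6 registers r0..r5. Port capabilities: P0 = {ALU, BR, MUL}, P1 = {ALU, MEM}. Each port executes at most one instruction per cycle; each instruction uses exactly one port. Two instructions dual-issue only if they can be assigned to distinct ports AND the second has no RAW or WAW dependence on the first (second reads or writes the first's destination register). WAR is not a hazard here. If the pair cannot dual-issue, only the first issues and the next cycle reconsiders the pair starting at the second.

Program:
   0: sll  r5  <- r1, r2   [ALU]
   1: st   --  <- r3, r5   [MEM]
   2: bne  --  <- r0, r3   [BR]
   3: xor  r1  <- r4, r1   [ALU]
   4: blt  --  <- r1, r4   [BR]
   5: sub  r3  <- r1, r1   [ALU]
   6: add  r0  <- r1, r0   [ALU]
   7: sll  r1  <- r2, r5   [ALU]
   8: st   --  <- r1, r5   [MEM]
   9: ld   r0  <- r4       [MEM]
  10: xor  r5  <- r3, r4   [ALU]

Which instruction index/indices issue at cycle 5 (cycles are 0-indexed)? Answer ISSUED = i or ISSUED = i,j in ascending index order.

0. sll.ALU @i0  | RAW r5
1. st.MEM+bne.BR @i1/i2  | 2-wide
2. xor.ALU @i3  | RAW r1
3. blt.BR+sub.ALU @i4/i5  | 2-wide
4. add.ALU+sll.ALU @i6/i7  | 2-wide
5. st.MEM @i8  | no-port MEM/MEM
6. ld.MEM+xor.ALU @i9/i10  | 2-wide

ISSUED = 8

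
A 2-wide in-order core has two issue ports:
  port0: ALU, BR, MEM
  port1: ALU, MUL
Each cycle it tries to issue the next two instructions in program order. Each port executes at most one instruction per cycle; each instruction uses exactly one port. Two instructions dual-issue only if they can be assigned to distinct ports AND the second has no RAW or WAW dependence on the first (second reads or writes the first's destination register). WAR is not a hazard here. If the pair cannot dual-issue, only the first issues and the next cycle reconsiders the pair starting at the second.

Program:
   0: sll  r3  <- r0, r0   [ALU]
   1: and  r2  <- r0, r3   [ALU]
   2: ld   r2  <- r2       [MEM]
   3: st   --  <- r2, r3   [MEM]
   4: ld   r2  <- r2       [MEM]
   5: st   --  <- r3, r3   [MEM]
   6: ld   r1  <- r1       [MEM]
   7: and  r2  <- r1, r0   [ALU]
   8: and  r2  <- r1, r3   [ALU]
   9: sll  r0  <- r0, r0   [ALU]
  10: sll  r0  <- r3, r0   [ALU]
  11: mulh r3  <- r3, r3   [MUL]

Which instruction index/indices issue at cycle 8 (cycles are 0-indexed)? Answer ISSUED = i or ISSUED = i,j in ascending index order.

#0 head=0: sll i0 RAW r3
#1 head=1: and i1 RAW+WAW r2
#2 head=2: ld i2 no-port MEM/MEM
#3 head=3: st i3 no-port MEM/MEM
#4 head=4: ld i4 no-port MEM/MEM
#5 head=5: st i5 no-port MEM/MEM
#6 head=6: ld i6 RAW r1
#7 head=7: and i7 WAW r2
#8 head=8: and;sll i8&i9 2-wide
#9 head=10: sll;mulh i10&i11 2-wide

ISSUED = 8,9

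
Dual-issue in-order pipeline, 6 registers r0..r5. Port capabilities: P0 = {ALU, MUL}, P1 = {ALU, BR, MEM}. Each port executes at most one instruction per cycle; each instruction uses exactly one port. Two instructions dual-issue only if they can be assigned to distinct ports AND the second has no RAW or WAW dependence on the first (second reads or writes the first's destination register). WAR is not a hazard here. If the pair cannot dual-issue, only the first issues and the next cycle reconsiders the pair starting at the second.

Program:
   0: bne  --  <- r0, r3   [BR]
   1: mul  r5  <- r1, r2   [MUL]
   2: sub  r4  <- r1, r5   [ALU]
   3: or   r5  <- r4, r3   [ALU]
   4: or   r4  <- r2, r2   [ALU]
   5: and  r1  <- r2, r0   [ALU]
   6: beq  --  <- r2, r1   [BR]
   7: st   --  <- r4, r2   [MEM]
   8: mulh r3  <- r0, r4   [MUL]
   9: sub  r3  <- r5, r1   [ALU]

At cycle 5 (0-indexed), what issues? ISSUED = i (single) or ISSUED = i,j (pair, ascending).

ISSUED = 7,8

t=0 i0&i1:bne mul ; pair
t=1 i2:sub ; RAW r4
t=2 i3&i4:or or ; pair
t=3 i5:and ; RAW r1
t=4 i6:beq ; no-port BR/MEM
t=5 i7&i8:st mulh ; pair
t=6 i9:sub ; tail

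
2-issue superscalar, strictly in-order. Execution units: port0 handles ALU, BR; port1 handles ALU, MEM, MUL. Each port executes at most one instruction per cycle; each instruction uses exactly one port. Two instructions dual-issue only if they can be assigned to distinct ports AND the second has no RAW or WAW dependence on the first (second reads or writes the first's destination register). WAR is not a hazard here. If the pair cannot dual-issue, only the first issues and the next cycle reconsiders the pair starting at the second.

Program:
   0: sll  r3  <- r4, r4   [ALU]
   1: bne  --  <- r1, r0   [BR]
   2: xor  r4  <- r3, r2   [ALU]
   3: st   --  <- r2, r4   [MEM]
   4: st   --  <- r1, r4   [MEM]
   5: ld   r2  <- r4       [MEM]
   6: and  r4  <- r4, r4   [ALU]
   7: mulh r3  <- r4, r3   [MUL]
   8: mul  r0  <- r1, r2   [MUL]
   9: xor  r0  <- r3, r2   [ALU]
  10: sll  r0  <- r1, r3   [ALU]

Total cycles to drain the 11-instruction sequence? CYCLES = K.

0. sll.ALU+bne.BR @i0,i1  | dual
1. xor.ALU @i2  | RAW r4
2. st.MEM @i3  | no-port MEM/MEM
3. st.MEM @i4  | no-port MEM/MEM
4. ld.MEM+and.ALU @i5,i6  | dual
5. mulh.MUL @i7  | no-port MUL/MUL
6. mul.MUL @i8  | WAW r0
7. xor.ALU @i9  | WAW r0
8. sll.ALU @i10  | tail

CYCLES = 9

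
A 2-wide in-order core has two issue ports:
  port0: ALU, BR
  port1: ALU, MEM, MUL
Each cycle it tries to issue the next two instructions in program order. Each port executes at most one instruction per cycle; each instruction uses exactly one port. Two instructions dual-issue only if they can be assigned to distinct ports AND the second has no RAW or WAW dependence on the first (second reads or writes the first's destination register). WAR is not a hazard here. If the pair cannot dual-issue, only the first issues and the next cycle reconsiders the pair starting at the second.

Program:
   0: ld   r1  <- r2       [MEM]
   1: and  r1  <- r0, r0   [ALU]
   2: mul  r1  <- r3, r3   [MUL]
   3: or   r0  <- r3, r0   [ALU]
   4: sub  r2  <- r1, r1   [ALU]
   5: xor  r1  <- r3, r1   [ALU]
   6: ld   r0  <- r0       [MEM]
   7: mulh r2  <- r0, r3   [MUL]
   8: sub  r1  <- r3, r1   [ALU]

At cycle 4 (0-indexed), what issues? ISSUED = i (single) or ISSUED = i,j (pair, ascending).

  cy0 -> i0 (ld) WAW r1
  cy1 -> i1 (and) WAW r1
  cy2 -> i2&i3 (mul+or) dual
  cy3 -> i4&i5 (sub+xor) dual
  cy4 -> i6 (ld) no-port MEM/MUL
  cy5 -> i7&i8 (mulh+sub) dual

ISSUED = 6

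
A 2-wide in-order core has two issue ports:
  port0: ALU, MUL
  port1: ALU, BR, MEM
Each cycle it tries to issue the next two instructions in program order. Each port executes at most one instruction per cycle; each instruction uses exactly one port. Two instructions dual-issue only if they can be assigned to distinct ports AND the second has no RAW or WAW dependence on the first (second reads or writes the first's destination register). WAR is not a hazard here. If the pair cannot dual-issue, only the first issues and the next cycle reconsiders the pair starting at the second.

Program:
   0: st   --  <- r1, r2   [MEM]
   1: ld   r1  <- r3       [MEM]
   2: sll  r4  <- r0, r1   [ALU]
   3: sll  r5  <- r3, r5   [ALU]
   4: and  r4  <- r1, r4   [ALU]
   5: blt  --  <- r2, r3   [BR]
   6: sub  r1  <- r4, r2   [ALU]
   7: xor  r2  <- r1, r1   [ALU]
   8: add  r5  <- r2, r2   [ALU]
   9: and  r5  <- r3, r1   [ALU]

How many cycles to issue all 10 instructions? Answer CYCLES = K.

  cy0 -> i0 (st.MEM) no-port MEM/MEM
  cy1 -> i1 (ld.MEM) RAW r1
  cy2 -> i2,i3 (sll.ALU+sll.ALU) 2-wide
  cy3 -> i4,i5 (and.ALU+blt.BR) 2-wide
  cy4 -> i6 (sub.ALU) RAW r1
  cy5 -> i7 (xor.ALU) RAW r2
  cy6 -> i8 (add.ALU) WAW r5
  cy7 -> i9 (and.ALU) tail

CYCLES = 8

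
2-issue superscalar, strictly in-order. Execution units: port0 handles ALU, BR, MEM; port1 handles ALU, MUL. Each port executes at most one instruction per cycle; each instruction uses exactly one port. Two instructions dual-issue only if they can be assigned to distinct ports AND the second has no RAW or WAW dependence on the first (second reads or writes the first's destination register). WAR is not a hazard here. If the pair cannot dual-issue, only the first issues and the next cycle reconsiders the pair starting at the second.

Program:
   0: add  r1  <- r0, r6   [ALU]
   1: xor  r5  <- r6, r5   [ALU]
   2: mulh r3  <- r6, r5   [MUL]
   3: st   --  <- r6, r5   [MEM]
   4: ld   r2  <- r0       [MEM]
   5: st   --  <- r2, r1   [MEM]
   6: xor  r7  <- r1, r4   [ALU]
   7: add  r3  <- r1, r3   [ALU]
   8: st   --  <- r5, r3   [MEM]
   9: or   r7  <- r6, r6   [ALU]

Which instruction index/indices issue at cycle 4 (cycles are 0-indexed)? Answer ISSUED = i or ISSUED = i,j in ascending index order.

c0: i0+i1 add/xor  dual
c1: i2+i3 mulh/st  dual
c2: i4 ld  no-port MEM/MEM
c3: i5+i6 st/xor  dual
c4: i7 add  RAW r3
c5: i8+i9 st/or  dual

ISSUED = 7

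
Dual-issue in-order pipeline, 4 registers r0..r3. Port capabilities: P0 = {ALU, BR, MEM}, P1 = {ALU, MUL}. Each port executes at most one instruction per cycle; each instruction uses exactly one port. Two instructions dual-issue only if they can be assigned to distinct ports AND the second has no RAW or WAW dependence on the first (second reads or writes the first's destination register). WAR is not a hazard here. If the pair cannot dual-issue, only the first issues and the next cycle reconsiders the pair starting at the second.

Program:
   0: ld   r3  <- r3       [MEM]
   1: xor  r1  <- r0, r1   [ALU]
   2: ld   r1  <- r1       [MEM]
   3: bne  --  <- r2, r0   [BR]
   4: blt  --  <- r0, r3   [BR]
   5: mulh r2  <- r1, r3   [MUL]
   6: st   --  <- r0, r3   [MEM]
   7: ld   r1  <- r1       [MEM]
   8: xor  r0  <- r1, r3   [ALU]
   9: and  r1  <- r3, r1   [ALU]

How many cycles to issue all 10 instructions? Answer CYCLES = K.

t=0 i0+i1:ld.MEM xor.ALU ; dual
t=1 i2:ld.MEM ; no-port MEM/BR
t=2 i3:bne.BR ; no-port BR/BR
t=3 i4+i5:blt.BR mulh.MUL ; dual
t=4 i6:st.MEM ; no-port MEM/MEM
t=5 i7:ld.MEM ; RAW r1
t=6 i8+i9:xor.ALU and.ALU ; dual

CYCLES = 7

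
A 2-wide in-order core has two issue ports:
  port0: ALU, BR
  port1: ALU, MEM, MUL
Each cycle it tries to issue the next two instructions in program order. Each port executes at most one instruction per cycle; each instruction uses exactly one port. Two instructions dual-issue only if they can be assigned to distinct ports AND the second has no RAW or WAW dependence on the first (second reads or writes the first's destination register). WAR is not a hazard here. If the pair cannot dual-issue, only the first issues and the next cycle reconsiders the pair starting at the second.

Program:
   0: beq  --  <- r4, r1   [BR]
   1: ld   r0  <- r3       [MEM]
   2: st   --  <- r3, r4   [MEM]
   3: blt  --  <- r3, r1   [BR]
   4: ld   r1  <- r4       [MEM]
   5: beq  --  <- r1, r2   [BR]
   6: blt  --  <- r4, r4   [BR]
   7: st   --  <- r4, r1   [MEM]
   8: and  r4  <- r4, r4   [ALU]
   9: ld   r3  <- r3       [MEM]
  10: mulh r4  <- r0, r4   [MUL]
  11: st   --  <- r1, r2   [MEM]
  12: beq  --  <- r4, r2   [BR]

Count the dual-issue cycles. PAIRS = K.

t=0 i0,i1:beq/ld ; pair
t=1 i2,i3:st/blt ; pair
t=2 i4:ld ; RAW r1
t=3 i5:beq ; no-port BR/BR
t=4 i6,i7:blt/st ; pair
t=5 i8,i9:and/ld ; pair
t=6 i10:mulh ; no-port MUL/MEM
t=7 i11,i12:st/beq ; pair

PAIRS = 5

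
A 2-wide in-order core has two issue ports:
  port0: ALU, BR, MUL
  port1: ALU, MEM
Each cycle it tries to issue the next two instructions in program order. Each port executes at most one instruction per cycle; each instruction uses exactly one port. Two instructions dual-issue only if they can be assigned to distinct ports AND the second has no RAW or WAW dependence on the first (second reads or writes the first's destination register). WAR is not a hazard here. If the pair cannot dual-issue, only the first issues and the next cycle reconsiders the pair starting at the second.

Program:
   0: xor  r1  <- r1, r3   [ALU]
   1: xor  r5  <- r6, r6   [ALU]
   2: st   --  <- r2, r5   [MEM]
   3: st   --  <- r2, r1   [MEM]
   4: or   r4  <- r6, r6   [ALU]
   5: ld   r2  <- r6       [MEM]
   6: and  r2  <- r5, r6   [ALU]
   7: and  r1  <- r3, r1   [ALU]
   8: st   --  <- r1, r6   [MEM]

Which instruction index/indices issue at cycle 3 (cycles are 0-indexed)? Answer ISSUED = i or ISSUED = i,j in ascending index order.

ISSUED = 5

t=0 i0&i1:xor xor ; dual
t=1 i2:st ; no-port MEM/MEM
t=2 i3&i4:st or ; dual
t=3 i5:ld ; WAW r2
t=4 i6&i7:and and ; dual
t=5 i8:st ; tail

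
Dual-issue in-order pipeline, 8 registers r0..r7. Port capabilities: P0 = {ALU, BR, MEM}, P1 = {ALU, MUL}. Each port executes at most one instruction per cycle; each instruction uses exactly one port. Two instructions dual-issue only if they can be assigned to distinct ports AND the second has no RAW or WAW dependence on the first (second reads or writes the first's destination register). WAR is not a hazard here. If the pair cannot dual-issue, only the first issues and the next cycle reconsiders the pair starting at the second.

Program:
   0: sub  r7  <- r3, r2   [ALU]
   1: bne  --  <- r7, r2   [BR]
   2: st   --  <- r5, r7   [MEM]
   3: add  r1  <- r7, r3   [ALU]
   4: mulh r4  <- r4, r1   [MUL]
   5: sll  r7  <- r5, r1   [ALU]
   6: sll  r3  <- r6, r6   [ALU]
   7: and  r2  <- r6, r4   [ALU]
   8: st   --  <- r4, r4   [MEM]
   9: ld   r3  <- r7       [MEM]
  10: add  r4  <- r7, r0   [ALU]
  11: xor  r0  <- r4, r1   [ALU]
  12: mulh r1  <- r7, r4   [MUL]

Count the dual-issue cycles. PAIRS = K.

PAIRS = 5

c0: i0 sub  RAW r7
c1: i1 bne  no-port BR/MEM
c2: i2/i3 st add  pair
c3: i4/i5 mulh sll  pair
c4: i6/i7 sll and  pair
c5: i8 st  no-port MEM/MEM
c6: i9/i10 ld add  pair
c7: i11/i12 xor mulh  pair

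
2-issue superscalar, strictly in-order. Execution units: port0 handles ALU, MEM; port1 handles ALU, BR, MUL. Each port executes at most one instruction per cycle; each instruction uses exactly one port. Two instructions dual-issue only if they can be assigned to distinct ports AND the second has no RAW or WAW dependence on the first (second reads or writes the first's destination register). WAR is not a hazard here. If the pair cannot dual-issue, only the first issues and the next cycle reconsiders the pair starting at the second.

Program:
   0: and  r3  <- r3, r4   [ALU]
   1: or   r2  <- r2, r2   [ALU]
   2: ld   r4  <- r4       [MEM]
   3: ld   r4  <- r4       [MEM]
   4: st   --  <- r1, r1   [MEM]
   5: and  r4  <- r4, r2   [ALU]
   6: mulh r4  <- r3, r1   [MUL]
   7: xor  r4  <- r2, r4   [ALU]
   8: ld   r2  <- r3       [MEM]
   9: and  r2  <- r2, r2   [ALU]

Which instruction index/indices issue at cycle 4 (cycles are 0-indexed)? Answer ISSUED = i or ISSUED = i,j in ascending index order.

ISSUED = 6

0. and+or @i0,i1  | dual
1. ld @i2  | no-port MEM/MEM
2. ld @i3  | no-port MEM/MEM
3. st+and @i4,i5  | dual
4. mulh @i6  | RAW+WAW r4
5. xor+ld @i7,i8  | dual
6. and @i9  | tail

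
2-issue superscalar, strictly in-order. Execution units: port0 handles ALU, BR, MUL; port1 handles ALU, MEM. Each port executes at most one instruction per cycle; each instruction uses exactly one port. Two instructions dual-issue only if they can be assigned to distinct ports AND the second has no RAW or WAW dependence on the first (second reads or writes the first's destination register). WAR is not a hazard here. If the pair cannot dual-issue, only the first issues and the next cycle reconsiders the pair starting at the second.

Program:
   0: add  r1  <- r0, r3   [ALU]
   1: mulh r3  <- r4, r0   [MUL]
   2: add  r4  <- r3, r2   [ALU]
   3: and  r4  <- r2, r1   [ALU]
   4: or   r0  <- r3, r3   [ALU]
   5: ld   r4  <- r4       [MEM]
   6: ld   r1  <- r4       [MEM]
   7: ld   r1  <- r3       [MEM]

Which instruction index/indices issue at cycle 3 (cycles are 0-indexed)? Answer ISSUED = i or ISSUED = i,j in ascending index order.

ISSUED = 5

0. add/mulh @i0+i1  | pair
1. add @i2  | WAW r4
2. and/or @i3+i4  | pair
3. ld @i5  | no-port MEM/MEM
4. ld @i6  | no-port MEM/MEM
5. ld @i7  | tail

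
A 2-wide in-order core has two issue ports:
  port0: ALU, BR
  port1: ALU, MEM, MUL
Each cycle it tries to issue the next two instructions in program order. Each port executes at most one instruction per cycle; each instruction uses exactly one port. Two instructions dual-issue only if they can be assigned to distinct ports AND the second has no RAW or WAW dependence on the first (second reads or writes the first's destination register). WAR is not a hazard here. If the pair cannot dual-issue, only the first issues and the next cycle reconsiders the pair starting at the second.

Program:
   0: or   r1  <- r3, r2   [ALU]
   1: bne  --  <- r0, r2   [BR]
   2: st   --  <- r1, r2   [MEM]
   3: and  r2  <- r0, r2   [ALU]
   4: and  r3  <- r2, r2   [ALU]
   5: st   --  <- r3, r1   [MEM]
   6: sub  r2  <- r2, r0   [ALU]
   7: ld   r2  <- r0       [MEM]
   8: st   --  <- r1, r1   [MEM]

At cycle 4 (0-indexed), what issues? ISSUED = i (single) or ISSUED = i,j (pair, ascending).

ISSUED = 7

[0] i0&i1  or.ALU/bne.BR  -- dual
[1] i2&i3  st.MEM/and.ALU  -- dual
[2] i4  and.ALU  -- RAW r3
[3] i5&i6  st.MEM/sub.ALU  -- dual
[4] i7  ld.MEM  -- no-port MEM/MEM
[5] i8  st.MEM  -- tail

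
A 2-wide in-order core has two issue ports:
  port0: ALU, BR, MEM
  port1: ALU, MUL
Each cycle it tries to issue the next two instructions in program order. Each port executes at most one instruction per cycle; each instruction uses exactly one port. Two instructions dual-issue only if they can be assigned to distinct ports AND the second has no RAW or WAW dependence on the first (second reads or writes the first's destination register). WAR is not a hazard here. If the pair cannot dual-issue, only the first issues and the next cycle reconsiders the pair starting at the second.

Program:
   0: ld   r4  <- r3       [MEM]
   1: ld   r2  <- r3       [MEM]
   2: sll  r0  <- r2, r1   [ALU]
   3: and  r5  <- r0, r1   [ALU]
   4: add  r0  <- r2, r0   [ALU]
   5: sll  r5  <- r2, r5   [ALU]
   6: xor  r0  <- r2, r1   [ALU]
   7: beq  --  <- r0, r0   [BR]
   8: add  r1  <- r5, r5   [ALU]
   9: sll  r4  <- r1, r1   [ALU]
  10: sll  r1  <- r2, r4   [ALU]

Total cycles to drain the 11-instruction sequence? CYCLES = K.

t=0 i0:ld ; no-port MEM/MEM
t=1 i1:ld ; RAW r2
t=2 i2:sll ; RAW r0
t=3 i3/i4:and add ; dual
t=4 i5/i6:sll xor ; dual
t=5 i7/i8:beq add ; dual
t=6 i9:sll ; RAW r4
t=7 i10:sll ; tail

CYCLES = 8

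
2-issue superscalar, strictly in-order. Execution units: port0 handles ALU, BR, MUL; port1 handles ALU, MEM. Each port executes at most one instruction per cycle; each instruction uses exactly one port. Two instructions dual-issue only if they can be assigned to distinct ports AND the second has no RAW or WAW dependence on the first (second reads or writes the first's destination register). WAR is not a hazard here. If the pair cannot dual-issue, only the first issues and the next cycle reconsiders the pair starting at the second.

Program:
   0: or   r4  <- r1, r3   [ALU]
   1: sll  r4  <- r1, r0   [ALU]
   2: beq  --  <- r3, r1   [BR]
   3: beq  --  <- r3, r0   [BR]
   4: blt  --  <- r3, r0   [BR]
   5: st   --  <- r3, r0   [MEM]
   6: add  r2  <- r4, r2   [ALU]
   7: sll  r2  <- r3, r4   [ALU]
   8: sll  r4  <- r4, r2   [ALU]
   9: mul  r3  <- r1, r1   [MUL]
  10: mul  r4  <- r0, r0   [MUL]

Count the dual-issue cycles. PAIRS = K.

#0 head=0: or i0 WAW r4
#1 head=1: sll+beq i1+i2 dual
#2 head=3: beq i3 no-port BR/BR
#3 head=4: blt+st i4+i5 dual
#4 head=6: add i6 WAW r2
#5 head=7: sll i7 RAW r2
#6 head=8: sll+mul i8+i9 dual
#7 head=10: mul i10 tail

PAIRS = 3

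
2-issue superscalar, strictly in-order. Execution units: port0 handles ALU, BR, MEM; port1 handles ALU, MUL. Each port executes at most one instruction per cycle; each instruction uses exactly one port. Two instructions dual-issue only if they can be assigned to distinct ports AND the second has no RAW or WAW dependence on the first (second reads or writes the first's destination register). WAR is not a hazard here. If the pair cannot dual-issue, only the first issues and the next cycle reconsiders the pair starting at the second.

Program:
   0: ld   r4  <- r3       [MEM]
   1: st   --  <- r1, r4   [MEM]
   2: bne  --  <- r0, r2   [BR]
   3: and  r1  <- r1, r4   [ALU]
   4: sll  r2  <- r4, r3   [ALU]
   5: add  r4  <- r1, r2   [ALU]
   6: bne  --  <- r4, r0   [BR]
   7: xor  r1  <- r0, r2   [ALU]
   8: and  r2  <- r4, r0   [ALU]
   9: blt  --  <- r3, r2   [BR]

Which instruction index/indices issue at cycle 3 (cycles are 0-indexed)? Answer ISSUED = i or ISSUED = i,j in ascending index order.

ISSUED = 4

[0] i0  ld.MEM  -- no-port MEM/MEM
[1] i1  st.MEM  -- no-port MEM/BR
[2] i2/i3  bne.BR/and.ALU  -- dual
[3] i4  sll.ALU  -- RAW r2
[4] i5  add.ALU  -- RAW r4
[5] i6/i7  bne.BR/xor.ALU  -- dual
[6] i8  and.ALU  -- RAW r2
[7] i9  blt.BR  -- tail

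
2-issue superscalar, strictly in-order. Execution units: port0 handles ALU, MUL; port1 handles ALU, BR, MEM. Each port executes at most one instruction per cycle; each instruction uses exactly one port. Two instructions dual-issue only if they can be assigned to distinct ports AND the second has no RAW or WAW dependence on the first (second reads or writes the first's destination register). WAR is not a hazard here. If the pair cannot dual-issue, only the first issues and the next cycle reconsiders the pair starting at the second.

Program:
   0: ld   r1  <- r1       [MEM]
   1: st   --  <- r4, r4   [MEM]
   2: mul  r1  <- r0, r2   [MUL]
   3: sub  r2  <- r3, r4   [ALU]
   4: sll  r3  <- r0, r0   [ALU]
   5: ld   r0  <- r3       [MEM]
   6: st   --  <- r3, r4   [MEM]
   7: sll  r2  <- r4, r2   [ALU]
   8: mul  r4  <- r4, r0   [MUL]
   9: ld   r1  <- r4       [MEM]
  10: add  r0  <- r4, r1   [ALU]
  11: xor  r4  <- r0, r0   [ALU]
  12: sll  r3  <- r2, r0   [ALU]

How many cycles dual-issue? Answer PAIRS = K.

0. ld @i0  | no-port MEM/MEM
1. st;mul @i1&i2  | 2-wide
2. sub;sll @i3&i4  | 2-wide
3. ld @i5  | no-port MEM/MEM
4. st;sll @i6&i7  | 2-wide
5. mul @i8  | RAW r4
6. ld @i9  | RAW r1
7. add @i10  | RAW r0
8. xor;sll @i11&i12  | 2-wide

PAIRS = 4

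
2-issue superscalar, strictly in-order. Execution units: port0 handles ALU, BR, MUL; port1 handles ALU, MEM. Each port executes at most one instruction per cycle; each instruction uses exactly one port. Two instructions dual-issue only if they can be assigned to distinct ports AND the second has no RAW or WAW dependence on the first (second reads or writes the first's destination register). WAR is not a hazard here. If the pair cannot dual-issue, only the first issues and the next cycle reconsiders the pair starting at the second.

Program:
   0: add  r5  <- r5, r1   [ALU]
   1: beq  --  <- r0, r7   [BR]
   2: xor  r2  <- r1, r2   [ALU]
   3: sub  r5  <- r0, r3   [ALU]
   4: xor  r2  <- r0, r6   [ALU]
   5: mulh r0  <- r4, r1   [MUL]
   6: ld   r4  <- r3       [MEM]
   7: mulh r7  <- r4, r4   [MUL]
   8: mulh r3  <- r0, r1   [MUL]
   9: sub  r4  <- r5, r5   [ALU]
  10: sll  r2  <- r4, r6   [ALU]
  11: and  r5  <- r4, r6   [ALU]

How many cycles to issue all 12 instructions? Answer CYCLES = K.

CYCLES = 7

  cy0 -> i0/i1 (add;beq) pair
  cy1 -> i2/i3 (xor;sub) pair
  cy2 -> i4/i5 (xor;mulh) pair
  cy3 -> i6 (ld) RAW r4
  cy4 -> i7 (mulh) no-port MUL/MUL
  cy5 -> i8/i9 (mulh;sub) pair
  cy6 -> i10/i11 (sll;and) pair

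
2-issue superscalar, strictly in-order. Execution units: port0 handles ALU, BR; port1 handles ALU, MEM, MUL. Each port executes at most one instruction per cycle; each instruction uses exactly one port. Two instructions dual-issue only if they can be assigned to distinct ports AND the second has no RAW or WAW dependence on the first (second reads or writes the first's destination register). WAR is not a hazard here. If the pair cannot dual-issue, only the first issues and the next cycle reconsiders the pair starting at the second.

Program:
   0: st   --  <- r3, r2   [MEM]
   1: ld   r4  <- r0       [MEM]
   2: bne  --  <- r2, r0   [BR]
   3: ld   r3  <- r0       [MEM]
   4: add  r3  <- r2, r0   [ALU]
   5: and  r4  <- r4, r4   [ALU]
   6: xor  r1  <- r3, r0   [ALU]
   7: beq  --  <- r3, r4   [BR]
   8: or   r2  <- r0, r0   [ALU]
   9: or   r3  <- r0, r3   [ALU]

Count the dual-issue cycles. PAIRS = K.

0. st @i0  | no-port MEM/MEM
1. ld bne @i1+i2  | dual
2. ld @i3  | WAW r3
3. add and @i4+i5  | dual
4. xor beq @i6+i7  | dual
5. or or @i8+i9  | dual

PAIRS = 4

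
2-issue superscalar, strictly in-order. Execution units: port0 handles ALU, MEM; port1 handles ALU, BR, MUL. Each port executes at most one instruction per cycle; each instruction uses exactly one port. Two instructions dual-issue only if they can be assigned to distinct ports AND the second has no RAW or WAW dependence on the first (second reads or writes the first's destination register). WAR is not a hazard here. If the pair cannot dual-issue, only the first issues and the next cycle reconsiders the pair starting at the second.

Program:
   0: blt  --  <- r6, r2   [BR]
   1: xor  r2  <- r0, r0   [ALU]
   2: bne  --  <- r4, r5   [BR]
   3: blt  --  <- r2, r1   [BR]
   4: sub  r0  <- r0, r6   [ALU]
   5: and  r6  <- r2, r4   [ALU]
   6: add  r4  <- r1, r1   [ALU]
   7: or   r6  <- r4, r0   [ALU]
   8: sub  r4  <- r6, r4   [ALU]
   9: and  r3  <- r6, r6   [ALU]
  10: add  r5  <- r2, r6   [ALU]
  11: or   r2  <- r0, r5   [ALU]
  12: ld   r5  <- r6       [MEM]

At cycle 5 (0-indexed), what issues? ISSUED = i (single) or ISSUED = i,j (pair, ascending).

ISSUED = 8,9

0. blt/xor @i0+i1  | 2-wide
1. bne @i2  | no-port BR/BR
2. blt/sub @i3+i4  | 2-wide
3. and/add @i5+i6  | 2-wide
4. or @i7  | RAW r6
5. sub/and @i8+i9  | 2-wide
6. add @i10  | RAW r5
7. or/ld @i11+i12  | 2-wide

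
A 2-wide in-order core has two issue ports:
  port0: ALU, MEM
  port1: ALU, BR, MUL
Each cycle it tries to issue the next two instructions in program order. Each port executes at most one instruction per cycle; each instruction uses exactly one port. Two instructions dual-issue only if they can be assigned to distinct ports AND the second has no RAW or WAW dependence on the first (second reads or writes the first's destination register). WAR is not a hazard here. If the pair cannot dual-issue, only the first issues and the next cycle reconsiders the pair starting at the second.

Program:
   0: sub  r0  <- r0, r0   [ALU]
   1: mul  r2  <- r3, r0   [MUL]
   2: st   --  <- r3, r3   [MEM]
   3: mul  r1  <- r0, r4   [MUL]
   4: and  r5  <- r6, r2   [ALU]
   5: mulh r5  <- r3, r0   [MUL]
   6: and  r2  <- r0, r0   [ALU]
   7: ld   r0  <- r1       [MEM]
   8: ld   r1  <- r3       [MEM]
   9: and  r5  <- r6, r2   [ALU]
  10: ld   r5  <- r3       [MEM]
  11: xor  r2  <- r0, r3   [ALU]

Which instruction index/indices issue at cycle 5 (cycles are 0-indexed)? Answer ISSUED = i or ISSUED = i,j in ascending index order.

c0: i0 sub.ALU  RAW r0
c1: i1/i2 mul.MUL st.MEM  2-wide
c2: i3/i4 mul.MUL and.ALU  2-wide
c3: i5/i6 mulh.MUL and.ALU  2-wide
c4: i7 ld.MEM  no-port MEM/MEM
c5: i8/i9 ld.MEM and.ALU  2-wide
c6: i10/i11 ld.MEM xor.ALU  2-wide

ISSUED = 8,9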